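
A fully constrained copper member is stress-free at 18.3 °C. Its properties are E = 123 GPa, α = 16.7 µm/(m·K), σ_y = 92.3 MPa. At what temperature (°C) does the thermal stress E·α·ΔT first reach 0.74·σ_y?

E·α·ΔT = 68.30 MPa ⇒ ΔT = 68.30 / (123.0×10³ × 16.7×10⁻⁶) = 33.25 K.
T = 18.3 + 33.25 = 51.55 °C.

51.6 °C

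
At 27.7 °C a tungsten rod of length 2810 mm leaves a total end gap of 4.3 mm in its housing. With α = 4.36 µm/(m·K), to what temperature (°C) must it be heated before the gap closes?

379 °C

α·L₀·ΔT = 4.3 mm ⇒ ΔT = 4.3 / (4.36×10⁻⁶ × 2810.0) = 351.0 K.
T = 27.7 + 351.0 = 378.7 °C.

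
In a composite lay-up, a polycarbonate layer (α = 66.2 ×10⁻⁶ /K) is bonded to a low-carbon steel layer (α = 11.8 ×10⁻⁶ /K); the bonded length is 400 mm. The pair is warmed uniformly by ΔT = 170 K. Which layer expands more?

α(polycarbonate) = 66.2×10⁻⁶/K vs α(low-carbon steel) = 11.8×10⁻⁶/K.
Higher α expands more for the same ΔT: polycarbonate.

polycarbonate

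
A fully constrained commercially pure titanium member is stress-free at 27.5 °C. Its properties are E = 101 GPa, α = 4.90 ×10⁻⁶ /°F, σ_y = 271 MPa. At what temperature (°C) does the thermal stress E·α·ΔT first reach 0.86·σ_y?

289 °C

α = 4.90×10⁻⁶/°F × 9/5 = 8.82×10⁻⁶/K.
E·α·ΔT = 233.1 MPa ⇒ ΔT = 233.1 / (101.0×10³ × 8.82×10⁻⁶) = 261.6 K.
T = 27.5 + 261.6 = 289.1 °C.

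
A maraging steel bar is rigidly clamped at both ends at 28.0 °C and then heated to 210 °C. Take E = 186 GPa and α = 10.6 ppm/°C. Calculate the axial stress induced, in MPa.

ΔT = 182.0 K. Constrained thermal stress σ = E·α·ΔT = 186.0×10³ MPa × 10.6×10⁻⁶ × 182.0 = 359 MPa (compressive).

359 MPa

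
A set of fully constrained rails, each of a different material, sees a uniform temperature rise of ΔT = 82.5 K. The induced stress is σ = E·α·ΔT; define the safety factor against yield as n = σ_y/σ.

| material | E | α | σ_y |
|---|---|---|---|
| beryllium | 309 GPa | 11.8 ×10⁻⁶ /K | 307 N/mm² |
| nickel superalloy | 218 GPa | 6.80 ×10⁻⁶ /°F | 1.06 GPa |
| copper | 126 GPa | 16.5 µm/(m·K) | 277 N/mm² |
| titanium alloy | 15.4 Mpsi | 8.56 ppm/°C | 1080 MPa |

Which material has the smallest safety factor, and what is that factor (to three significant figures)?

Per material, after unit conversion:
  beryllium: E = 309.0, α = 11.8, σ_y = 307.0 → σ = 301 MPa, n = 1.02
  nickel superalloy: E = 218.0, α = 12.2, σ_y = 1060 → σ = 220 MPa, n = 4.82
  copper: E = 126.0, α = 16.5, σ_y = 277.0 → σ = 172 MPa, n = 1.61
  titanium alloy: E = 106.2, α = 8.56, σ_y = 1080 → σ = 75.0 MPa, n = 14.4
The minimum is beryllium at n = 1.02.

beryllium, n = 1.02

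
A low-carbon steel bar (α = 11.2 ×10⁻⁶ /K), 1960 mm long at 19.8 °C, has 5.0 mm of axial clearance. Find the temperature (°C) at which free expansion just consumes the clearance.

248 °C

α·L₀·ΔT = 5.0 mm ⇒ ΔT = 5.0 / (11.2×10⁻⁶ × 1960.0) = 227.8 K.
T = 19.8 + 227.8 = 247.6 °C.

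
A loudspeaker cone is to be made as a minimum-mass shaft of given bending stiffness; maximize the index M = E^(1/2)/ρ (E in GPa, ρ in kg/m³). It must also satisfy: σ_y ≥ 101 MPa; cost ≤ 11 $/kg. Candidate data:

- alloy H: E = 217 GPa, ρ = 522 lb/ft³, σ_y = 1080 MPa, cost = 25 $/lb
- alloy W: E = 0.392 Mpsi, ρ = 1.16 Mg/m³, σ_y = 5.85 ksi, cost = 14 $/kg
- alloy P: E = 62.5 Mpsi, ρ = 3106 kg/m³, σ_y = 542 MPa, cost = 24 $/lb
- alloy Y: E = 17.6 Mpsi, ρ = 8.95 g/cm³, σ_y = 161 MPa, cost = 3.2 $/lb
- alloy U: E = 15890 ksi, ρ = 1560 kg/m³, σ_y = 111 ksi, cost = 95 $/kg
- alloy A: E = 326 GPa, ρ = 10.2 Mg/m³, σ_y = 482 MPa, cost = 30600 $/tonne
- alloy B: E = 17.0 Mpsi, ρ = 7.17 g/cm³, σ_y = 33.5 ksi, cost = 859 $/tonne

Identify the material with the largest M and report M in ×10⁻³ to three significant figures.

Screen on constraints: σ_y ≥ 101 MPa; cost ≤ 11 $/kg. Survivors: alloy Y, alloy B.
In SI units:
  alloy Y: E = 121.3 GPa, ρ = 8950 kg/m³
  alloy B: E = 117.2 GPa, ρ = 7170 kg/m³
  alloy B: M = 1.51×10⁻³
  alloy Y: M = 1.23×10⁻³
Alloy B ranks first.

alloy B, M = 1.51×10⁻³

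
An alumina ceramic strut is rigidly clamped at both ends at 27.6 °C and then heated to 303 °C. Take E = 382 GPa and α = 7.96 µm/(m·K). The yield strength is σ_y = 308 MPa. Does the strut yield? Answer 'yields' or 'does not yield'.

ΔT = 275.4 K. Constrained thermal stress σ = E·α·ΔT = 382.0×10³ MPa × 7.96×10⁻⁶ × 275.4 = 837 MPa (compressive).
Compare to σ_y = 308 MPa: σ ≥ σ_y, so it yields.

yields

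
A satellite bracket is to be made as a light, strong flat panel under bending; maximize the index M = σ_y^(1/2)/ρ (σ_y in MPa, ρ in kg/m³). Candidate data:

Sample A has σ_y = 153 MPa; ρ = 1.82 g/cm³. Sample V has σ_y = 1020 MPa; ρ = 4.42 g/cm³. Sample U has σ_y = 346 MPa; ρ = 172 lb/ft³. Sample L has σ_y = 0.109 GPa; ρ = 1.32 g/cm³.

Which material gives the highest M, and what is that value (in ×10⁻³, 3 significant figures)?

sample L, M = 7.91×10⁻³

Normalizing units and computing the index:
  sample A: σ_y = 153.0 MPa, ρ = 1820 kg/m³
  sample V: σ_y = 1020 MPa, ρ = 4420 kg/m³
  sample U: σ_y = 346.0 MPa, ρ = 2755 kg/m³
  sample L: σ_y = 109.0 MPa, ρ = 1320 kg/m³
  sample L: M = 7.91×10⁻³
  sample V: M = 7.23×10⁻³
  sample A: M = 6.80×10⁻³
  sample U: M = 6.75×10⁻³
The maximum is for sample L.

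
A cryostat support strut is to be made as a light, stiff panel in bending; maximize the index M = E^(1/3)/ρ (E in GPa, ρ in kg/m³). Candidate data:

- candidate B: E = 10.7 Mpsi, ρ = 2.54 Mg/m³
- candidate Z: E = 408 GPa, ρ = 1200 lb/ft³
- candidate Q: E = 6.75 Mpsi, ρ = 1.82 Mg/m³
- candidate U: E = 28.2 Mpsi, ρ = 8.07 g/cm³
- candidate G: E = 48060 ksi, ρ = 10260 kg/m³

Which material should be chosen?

candidate Q

Putting every candidate on a common basis:
  candidate B: E = 73.77 GPa, ρ = 2540 kg/m³
  candidate Z: E = 408.0 GPa, ρ = 19220 kg/m³
  candidate Q: E = 46.54 GPa, ρ = 1820 kg/m³
  candidate U: E = 194.4 GPa, ρ = 8070 kg/m³
  candidate G: E = 331.4 GPa, ρ = 10260 kg/m³
  candidate Q: M = 1.98×10⁻³
  candidate B: M = 1.65×10⁻³
  candidate U: M = 0.718×10⁻³
  candidate G: M = 0.674×10⁻³
  candidate Z: M = 0.386×10⁻³
Highest index: candidate Q.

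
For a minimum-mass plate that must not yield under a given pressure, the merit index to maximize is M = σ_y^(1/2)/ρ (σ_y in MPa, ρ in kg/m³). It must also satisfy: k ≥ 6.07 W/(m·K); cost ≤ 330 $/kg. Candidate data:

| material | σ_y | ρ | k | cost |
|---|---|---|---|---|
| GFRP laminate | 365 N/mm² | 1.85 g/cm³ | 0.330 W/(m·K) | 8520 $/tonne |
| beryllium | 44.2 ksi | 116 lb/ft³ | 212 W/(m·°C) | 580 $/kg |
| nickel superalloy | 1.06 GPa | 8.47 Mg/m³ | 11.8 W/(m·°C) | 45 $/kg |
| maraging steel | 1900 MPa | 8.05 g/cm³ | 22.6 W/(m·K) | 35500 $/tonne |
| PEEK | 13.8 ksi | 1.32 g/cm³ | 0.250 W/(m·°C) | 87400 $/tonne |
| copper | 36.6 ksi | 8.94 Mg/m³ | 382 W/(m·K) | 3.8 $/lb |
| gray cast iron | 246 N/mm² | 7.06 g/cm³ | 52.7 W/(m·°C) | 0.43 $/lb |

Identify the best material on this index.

maraging steel

Screen on constraints: k ≥ 6.07 W/(m·K); cost ≤ 330 $/kg. Survivors: nickel superalloy, maraging steel, copper, gray cast iron.
Convert each candidate to consistent units, then evaluate M:
  nickel superalloy: σ_y = 1060 MPa, ρ = 8470 kg/m³
  maraging steel: σ_y = 1900 MPa, ρ = 8050 kg/m³
  copper: σ_y = 252.3 MPa, ρ = 8940 kg/m³
  gray cast iron: σ_y = 246.0 MPa, ρ = 7060 kg/m³
  maraging steel: M = 5.41×10⁻³
  nickel superalloy: M = 3.84×10⁻³
  gray cast iron: M = 2.22×10⁻³
  copper: M = 1.78×10⁻³
The maximum is for maraging steel.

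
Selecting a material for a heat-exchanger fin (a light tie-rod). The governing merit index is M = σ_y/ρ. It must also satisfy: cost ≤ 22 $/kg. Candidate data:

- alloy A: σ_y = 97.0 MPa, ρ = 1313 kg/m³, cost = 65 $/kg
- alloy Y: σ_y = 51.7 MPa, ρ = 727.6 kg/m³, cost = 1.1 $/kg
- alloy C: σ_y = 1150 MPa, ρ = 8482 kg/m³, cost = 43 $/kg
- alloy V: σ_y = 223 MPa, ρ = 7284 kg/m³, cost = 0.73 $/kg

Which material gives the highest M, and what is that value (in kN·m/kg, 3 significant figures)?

Screen on constraints: cost ≤ 22 $/kg. Survivors: alloy Y, alloy V.
Evaluate M for each candidate:
  alloy Y: M = 71.1 kN·m/kg
  alloy V: M = 30.6 kN·m/kg
Highest index: alloy Y.

alloy Y, M = 71.1 kN·m/kg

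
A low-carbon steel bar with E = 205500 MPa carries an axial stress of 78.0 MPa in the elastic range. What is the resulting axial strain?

3.80×10⁻⁴

E = 205500 MPa = 205.5 GPa = 205500 MPa.
ε = σ/E = 78.0 / 205500 = 3.80×10⁻⁴.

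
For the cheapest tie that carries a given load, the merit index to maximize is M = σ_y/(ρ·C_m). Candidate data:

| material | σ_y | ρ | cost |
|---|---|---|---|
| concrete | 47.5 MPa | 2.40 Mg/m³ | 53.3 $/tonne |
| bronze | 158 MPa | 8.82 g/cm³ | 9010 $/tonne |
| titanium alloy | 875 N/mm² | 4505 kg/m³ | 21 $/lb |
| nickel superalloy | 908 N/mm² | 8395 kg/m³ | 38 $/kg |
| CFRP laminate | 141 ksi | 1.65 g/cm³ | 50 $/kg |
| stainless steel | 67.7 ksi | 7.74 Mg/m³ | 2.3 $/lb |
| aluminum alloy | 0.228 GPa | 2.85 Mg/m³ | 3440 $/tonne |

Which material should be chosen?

Normalizing units and computing the index:
  concrete: σ_y = 47.50 MPa, ρ = 2400 kg/m³, cost = 0.05330 $/kg
  bronze: σ_y = 158.0 MPa, ρ = 8820 kg/m³, cost = 9.010 $/kg
  titanium alloy: σ_y = 875.0 MPa, ρ = 4505 kg/m³, cost = 46.30 $/kg
  nickel superalloy: σ_y = 908.0 MPa, ρ = 8395 kg/m³, cost = 38.00 $/kg
  CFRP laminate: σ_y = 972.2 MPa, ρ = 1650 kg/m³, cost = 50.00 $/kg
  stainless steel: σ_y = 466.8 MPa, ρ = 7740 kg/m³, cost = 5.071 $/kg
  aluminum alloy: σ_y = 228.0 MPa, ρ = 2850 kg/m³, cost = 3.440 $/kg
  concrete: M = 371 kN·m per $
  aluminum alloy: M = 23.3 kN·m per $
  stainless steel: M = 11.9 kN·m per $
  CFRP laminate: M = 11.8 kN·m per $
  titanium alloy: M = 4.20 kN·m per $
  nickel superalloy: M = 2.85 kN·m per $
  bronze: M = 1.99 kN·m per $
The maximum is for concrete.

concrete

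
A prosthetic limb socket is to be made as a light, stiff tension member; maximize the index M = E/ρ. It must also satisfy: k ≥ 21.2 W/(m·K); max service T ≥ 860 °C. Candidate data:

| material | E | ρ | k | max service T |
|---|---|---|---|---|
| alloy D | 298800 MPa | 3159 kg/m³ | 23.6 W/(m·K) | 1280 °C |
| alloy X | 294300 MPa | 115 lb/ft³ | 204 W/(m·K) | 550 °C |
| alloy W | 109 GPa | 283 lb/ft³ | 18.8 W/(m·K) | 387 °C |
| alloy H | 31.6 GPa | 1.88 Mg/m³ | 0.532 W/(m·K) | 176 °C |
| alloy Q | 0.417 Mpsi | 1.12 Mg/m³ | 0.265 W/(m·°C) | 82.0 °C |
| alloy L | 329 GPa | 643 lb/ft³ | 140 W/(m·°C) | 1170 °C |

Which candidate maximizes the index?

Screen on constraints: k ≥ 21.2 W/(m·K); max service T ≥ 860 °C. Survivors: alloy D, alloy L.
Putting every candidate on a common basis:
  alloy D: E = 298.8 GPa, ρ = 3159 kg/m³
  alloy L: E = 329.0 GPa, ρ = 10300 kg/m³
  alloy D: M = 94.6 MN·m/kg
  alloy L: M = 31.9 MN·m/kg
Highest index: alloy D.

alloy D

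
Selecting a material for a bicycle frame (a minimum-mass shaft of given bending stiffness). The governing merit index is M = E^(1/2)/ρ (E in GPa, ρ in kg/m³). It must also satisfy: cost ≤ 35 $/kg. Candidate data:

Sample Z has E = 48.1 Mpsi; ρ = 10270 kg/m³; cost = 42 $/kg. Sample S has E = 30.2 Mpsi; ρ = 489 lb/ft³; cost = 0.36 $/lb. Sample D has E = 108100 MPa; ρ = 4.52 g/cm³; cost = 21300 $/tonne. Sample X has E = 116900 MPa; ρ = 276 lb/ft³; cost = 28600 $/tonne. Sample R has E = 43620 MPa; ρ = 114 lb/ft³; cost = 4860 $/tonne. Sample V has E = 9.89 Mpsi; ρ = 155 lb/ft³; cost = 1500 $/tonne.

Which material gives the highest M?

sample R

Screen on constraints: cost ≤ 35 $/kg. Survivors: sample S, sample D, sample X, sample R, sample V.
Convert each candidate to consistent units, then evaluate M:
  sample S: E = 208.2 GPa, ρ = 7833 kg/m³
  sample D: E = 108.1 GPa, ρ = 4520 kg/m³
  sample X: E = 116.9 GPa, ρ = 4421 kg/m³
  sample R: E = 43.62 GPa, ρ = 1826 kg/m³
  sample V: E = 68.19 GPa, ρ = 2483 kg/m³
  sample R: M = 3.62×10⁻³
  sample V: M = 3.33×10⁻³
  sample X: M = 2.45×10⁻³
  sample D: M = 2.30×10⁻³
  sample S: M = 1.84×10⁻³
Sample R has the largest M.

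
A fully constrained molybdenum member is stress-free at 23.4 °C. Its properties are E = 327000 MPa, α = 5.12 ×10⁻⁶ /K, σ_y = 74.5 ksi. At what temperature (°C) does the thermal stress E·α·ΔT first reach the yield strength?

E = 327000 MPa = 327.0 GPa.
σ_y = 74.5 ksi = 513.7 MPa.
E·α·ΔT = 513.7 MPa ⇒ ΔT = 513.7 / (327.0×10³ × 5.12×10⁻⁶) = 306.8 K.
T = 23.4 + 306.8 = 330.2 °C.

330 °C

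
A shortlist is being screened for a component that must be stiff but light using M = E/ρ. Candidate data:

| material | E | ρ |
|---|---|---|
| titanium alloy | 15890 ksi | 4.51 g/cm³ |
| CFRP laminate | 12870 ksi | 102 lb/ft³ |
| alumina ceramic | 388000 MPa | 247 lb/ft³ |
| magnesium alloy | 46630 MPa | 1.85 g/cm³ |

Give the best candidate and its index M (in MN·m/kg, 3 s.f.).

After converting to SI:
  titanium alloy: E = 109.6 GPa, ρ = 4510 kg/m³
  CFRP laminate: E = 88.74 GPa, ρ = 1634 kg/m³
  alumina ceramic: E = 388.0 GPa, ρ = 3957 kg/m³
  magnesium alloy: E = 46.63 GPa, ρ = 1850 kg/m³
  alumina ceramic: M = 98.1 MN·m/kg
  CFRP laminate: M = 54.3 MN·m/kg
  magnesium alloy: M = 25.2 MN·m/kg
  titanium alloy: M = 24.3 MN·m/kg
Highest index: alumina ceramic.

alumina ceramic, M = 98.1 MN·m/kg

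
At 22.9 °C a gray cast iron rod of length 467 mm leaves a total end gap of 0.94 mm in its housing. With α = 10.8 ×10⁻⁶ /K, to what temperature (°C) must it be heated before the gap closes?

209 °C

α·L₀·ΔT = 0.94 mm ⇒ ΔT = 0.94 / (10.8×10⁻⁶ × 467.0) = 186.4 K.
T = 22.9 + 186.4 = 209.3 °C.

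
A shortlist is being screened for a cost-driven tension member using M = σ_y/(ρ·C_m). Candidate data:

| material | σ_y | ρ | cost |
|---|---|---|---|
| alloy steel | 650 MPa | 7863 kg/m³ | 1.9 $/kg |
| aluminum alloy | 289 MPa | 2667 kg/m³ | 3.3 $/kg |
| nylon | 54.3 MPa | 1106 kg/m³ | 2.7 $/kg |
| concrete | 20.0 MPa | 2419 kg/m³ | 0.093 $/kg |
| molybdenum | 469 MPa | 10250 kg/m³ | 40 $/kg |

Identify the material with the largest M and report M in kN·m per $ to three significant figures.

Computing M directly (units already consistent):
  concrete: M = 88.9 kN·m per $
  alloy steel: M = 43.5 kN·m per $
  aluminum alloy: M = 32.8 kN·m per $
  nylon: M = 18.2 kN·m per $
  molybdenum: M = 1.14 kN·m per $
Highest index: concrete.

concrete, M = 88.9 kN·m per $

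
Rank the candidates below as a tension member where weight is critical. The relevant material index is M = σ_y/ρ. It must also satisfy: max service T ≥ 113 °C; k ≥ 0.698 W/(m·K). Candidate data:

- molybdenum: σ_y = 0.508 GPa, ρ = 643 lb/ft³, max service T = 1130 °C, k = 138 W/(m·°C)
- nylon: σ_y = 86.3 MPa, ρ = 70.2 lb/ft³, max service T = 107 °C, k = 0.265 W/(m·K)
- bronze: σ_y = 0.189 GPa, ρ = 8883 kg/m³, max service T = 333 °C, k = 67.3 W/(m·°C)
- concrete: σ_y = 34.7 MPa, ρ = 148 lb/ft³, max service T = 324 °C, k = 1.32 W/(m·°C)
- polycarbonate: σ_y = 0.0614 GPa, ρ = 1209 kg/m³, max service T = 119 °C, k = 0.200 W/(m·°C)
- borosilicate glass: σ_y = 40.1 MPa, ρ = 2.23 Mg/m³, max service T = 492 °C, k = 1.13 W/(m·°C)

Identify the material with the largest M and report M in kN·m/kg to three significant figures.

molybdenum, M = 49.3 kN·m/kg

Screen on constraints: max service T ≥ 113 °C; k ≥ 0.698 W/(m·K). Survivors: molybdenum, bronze, concrete, borosilicate glass.
Convert each candidate to consistent units, then evaluate M:
  molybdenum: σ_y = 508.0 MPa, ρ = 10300 kg/m³
  bronze: σ_y = 189.0 MPa, ρ = 8883 kg/m³
  concrete: σ_y = 34.70 MPa, ρ = 2371 kg/m³
  borosilicate glass: σ_y = 40.10 MPa, ρ = 2230 kg/m³
  molybdenum: M = 49.3 kN·m/kg
  bronze: M = 21.3 kN·m/kg
  borosilicate glass: M = 18.0 kN·m/kg
  concrete: M = 14.6 kN·m/kg
Highest index: molybdenum.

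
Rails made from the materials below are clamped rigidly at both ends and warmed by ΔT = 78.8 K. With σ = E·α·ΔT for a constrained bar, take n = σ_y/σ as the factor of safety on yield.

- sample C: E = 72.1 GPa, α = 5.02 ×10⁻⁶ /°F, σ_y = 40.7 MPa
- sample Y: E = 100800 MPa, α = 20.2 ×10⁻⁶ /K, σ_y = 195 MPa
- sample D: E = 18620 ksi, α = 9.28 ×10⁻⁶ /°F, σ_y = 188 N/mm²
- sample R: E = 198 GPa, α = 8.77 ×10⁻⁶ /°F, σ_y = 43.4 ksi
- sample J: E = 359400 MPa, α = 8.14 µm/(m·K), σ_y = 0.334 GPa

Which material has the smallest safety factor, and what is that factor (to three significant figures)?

In consistent units (E in GPa, α in ×10⁻⁶/K, σ_y in MPa):
  sample C: E = 72.10, α = 9.04, σ_y = 40.70 → σ = 51.3 MPa, n = 0.793
  sample Y: E = 100.8, α = 20.2, σ_y = 195.0 → σ = 160 MPa, n = 1.22
  sample D: E = 128.4, α = 16.7, σ_y = 188.0 → σ = 169 MPa, n = 1.11
  sample R: E = 198.0, α = 15.8, σ_y = 299.2 → σ = 246 MPa, n = 1.21
  sample J: E = 359.4, α = 8.14, σ_y = 334.0 → σ = 231 MPa, n = 1.45
Smallest n: sample C with n = 0.793.

sample C, n = 0.793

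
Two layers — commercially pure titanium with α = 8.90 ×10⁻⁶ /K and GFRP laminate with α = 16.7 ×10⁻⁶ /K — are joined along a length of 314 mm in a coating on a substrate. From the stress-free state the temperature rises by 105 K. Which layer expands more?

GFRP laminate

α(commercially pure titanium) = 8.90×10⁻⁶/K vs α(GFRP laminate) = 16.7×10⁻⁶/K.
Higher α expands more for the same ΔT: GFRP laminate.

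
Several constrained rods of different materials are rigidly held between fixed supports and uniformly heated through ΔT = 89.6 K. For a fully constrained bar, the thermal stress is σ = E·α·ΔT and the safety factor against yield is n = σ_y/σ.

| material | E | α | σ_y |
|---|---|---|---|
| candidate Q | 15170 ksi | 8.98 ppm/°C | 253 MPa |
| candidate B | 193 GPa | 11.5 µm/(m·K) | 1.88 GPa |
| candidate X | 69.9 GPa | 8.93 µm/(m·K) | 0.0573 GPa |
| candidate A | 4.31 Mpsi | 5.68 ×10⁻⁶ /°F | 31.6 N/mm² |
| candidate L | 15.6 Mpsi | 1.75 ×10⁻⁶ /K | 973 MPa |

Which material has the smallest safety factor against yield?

With everything in SI (GPa, ×10⁻⁶/K, MPa):
  candidate Q: E = 104.6, α = 8.98, σ_y = 253.0 → σ = 84.2 MPa, n = 3.01
  candidate B: E = 193.0, α = 11.5, σ_y = 1880 → σ = 199 MPa, n = 9.45
  candidate X: E = 69.90, α = 8.93, σ_y = 57.30 → σ = 55.9 MPa, n = 1.02
  candidate A: E = 29.72, α = 10.2, σ_y = 31.60 → σ = 27.2 MPa, n = 1.16
  candidate L: E = 107.6, α = 1.75, σ_y = 973.0 → σ = 16.9 MPa, n = 57.7
Candidate X has the lowest safety factor, n = 1.02.

candidate X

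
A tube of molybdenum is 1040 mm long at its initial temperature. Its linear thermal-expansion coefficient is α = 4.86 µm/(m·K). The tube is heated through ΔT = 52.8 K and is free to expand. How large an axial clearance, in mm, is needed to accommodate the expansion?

ΔL = α·L₀·ΔT = 4.86×10⁻⁶ × 1040 mm × 52.80 K = 0.267 mm.

0.267 mm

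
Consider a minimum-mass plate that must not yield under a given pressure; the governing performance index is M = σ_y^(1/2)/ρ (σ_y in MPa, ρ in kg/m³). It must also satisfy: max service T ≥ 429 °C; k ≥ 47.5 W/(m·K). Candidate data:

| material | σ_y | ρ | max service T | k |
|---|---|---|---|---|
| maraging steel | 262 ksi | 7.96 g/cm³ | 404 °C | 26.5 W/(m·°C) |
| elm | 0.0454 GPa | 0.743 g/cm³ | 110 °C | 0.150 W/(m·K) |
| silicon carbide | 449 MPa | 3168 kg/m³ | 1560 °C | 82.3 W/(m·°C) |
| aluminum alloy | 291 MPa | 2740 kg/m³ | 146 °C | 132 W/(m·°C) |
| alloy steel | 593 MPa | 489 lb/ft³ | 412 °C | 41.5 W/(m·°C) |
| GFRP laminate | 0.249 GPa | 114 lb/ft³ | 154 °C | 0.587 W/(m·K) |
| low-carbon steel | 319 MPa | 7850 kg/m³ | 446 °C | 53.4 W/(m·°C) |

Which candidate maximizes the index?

silicon carbide

Screen on constraints: max service T ≥ 429 °C; k ≥ 47.5 W/(m·K). Survivors: silicon carbide, low-carbon steel.
Normalizing units and computing the index:
  silicon carbide: σ_y = 449.0 MPa, ρ = 3168 kg/m³
  low-carbon steel: σ_y = 319.0 MPa, ρ = 7850 kg/m³
  silicon carbide: M = 6.69×10⁻³
  low-carbon steel: M = 2.28×10⁻³
Silicon carbide has the largest M.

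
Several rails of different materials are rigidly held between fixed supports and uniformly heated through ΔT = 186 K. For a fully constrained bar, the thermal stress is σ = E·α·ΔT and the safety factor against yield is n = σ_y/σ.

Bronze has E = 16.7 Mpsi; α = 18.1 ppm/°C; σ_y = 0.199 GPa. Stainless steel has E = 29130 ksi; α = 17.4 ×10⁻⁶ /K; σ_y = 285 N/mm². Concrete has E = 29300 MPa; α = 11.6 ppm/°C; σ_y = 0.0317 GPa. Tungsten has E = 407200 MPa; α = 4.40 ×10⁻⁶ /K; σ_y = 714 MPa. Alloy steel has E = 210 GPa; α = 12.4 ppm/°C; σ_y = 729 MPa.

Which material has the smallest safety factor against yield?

stainless steel

In consistent units (E in GPa, α in ×10⁻⁶/K, σ_y in MPa):
  bronze: E = 115.1, α = 18.1, σ_y = 199.0 → σ = 388 MPa, n = 0.513
  stainless steel: E = 200.8, α = 17.4, σ_y = 285.0 → σ = 650 MPa, n = 0.438
  concrete: E = 29.30, α = 11.6, σ_y = 31.70 → σ = 63.2 MPa, n = 0.501
  tungsten: E = 407.2, α = 4.40, σ_y = 714.0 → σ = 333 MPa, n = 2.14
  alloy steel: E = 210.0, α = 12.4, σ_y = 729.0 → σ = 484 MPa, n = 1.51
Smallest n: stainless steel with n = 0.438.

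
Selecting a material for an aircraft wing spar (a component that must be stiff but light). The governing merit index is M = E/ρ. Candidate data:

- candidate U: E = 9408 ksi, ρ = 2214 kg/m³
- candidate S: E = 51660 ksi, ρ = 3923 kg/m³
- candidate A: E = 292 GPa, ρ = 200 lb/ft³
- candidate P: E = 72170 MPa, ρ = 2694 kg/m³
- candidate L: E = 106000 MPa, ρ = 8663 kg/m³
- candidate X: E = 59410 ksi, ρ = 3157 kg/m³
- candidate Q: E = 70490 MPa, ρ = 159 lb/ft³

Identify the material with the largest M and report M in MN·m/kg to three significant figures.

After converting to SI:
  candidate U: E = 64.87 GPa, ρ = 2214 kg/m³
  candidate S: E = 356.2 GPa, ρ = 3923 kg/m³
  candidate A: E = 292.0 GPa, ρ = 3204 kg/m³
  candidate P: E = 72.17 GPa, ρ = 2694 kg/m³
  candidate L: E = 106.0 GPa, ρ = 8663 kg/m³
  candidate X: E = 409.6 GPa, ρ = 3157 kg/m³
  candidate Q: E = 70.49 GPa, ρ = 2547 kg/m³
  candidate X: M = 130 MN·m/kg
  candidate A: M = 91.1 MN·m/kg
  candidate S: M = 90.8 MN·m/kg
  candidate U: M = 29.3 MN·m/kg
  candidate Q: M = 27.7 MN·m/kg
  candidate P: M = 26.8 MN·m/kg
  candidate L: M = 12.2 MN·m/kg
Candidate X ranks first.

candidate X, M = 130 MN·m/kg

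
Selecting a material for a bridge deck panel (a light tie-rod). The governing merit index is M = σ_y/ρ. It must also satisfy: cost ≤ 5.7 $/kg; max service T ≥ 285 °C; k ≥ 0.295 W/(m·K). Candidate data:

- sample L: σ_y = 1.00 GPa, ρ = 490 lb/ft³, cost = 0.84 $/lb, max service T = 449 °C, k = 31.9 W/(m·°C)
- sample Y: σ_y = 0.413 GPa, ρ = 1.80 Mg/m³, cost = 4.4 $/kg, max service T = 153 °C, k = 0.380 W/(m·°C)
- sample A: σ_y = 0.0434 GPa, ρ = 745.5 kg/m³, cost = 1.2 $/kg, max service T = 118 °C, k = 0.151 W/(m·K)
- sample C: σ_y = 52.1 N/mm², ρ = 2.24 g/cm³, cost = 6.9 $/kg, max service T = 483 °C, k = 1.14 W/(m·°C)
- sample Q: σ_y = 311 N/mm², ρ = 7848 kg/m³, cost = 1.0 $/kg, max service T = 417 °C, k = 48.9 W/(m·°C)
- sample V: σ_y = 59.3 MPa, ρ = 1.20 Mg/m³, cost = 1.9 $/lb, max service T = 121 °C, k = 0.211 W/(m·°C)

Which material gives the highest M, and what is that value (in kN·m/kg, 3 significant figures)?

sample L, M = 127 kN·m/kg

Screen on constraints: cost ≤ 5.7 $/kg; max service T ≥ 285 °C; k ≥ 0.295 W/(m·K). Survivors: sample L, sample Q.
Convert each candidate to consistent units, then evaluate M:
  sample L: σ_y = 1000 MPa, ρ = 7849 kg/m³
  sample Q: σ_y = 311.0 MPa, ρ = 7848 kg/m³
  sample L: M = 127 kN·m/kg
  sample Q: M = 39.6 kN·m/kg
The maximum is for sample L.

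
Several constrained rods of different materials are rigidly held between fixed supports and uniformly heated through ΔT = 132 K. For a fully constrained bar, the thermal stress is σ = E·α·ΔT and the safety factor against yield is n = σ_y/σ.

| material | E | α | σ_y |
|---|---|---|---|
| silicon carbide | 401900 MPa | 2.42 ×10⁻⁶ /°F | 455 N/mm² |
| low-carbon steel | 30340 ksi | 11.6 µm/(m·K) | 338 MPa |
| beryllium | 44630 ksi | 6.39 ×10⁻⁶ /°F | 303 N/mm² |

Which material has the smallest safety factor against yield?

With everything in SI (GPa, ×10⁻⁶/K, MPa):
  silicon carbide: E = 401.9, α = 4.36, σ_y = 455.0 → σ = 231 MPa, n = 1.97
  low-carbon steel: E = 209.2, α = 11.6, σ_y = 338.0 → σ = 320 MPa, n = 1.06
  beryllium: E = 307.7, α = 11.5, σ_y = 303.0 → σ = 467 MPa, n = 0.649
Beryllium has the lowest safety factor, n = 0.649.

beryllium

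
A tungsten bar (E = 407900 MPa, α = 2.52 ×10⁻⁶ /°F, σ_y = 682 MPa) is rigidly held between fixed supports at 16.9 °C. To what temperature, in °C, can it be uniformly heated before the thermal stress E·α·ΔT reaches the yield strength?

386 °C

E = 407900 MPa = 407.9 GPa.
α = 2.52×10⁻⁶/°F × 9/5 = 4.54×10⁻⁶/K.
E·α·ΔT = 682.0 MPa ⇒ ΔT = 682.0 / (407.9×10³ × 4.54×10⁻⁶) = 368.6 K.
T = 16.9 + 368.6 = 385.5 °C.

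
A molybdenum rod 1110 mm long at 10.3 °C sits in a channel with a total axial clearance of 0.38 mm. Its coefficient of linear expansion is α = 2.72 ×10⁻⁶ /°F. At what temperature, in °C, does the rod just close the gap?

80.2 °C

α = 2.72×10⁻⁶/°F × 9/5 = 4.90×10⁻⁶/K.
α·L₀·ΔT = 0.38 mm ⇒ ΔT = 0.38 / (4.90×10⁻⁶ × 1110.0) = 69.92 K.
T = 10.3 + 69.92 = 80.22 °C.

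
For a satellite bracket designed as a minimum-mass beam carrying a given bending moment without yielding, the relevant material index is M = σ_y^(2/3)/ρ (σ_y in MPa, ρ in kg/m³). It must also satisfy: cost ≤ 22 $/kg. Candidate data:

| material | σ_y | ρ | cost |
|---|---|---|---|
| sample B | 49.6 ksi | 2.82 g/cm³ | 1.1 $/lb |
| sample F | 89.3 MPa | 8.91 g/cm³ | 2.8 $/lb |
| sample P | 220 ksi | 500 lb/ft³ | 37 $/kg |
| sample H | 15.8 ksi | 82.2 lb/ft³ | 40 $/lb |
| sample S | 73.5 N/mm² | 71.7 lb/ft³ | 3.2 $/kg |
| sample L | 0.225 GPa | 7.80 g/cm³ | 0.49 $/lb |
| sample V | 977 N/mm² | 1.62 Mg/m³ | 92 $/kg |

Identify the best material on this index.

Screen on constraints: cost ≤ 22 $/kg. Survivors: sample B, sample F, sample S, sample L.
Convert each candidate to consistent units, then evaluate M:
  sample B: σ_y = 342.0 MPa, ρ = 2820 kg/m³
  sample F: σ_y = 89.30 MPa, ρ = 8910 kg/m³
  sample S: σ_y = 73.50 MPa, ρ = 1149 kg/m³
  sample L: σ_y = 225.0 MPa, ρ = 7800 kg/m³
  sample B: M = 17.3×10⁻³
  sample S: M = 15.3×10⁻³
  sample L: M = 4.74×10⁻³
  sample F: M = 2.24×10⁻³
Highest index: sample B.

sample B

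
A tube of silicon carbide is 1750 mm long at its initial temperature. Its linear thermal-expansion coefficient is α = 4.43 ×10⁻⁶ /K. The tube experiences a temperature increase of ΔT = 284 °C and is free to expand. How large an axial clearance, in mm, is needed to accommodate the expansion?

2.20 mm

ΔL = α·L₀·ΔT = 4.43×10⁻⁶ × 1750 mm × 284.0 K = 2.20 mm.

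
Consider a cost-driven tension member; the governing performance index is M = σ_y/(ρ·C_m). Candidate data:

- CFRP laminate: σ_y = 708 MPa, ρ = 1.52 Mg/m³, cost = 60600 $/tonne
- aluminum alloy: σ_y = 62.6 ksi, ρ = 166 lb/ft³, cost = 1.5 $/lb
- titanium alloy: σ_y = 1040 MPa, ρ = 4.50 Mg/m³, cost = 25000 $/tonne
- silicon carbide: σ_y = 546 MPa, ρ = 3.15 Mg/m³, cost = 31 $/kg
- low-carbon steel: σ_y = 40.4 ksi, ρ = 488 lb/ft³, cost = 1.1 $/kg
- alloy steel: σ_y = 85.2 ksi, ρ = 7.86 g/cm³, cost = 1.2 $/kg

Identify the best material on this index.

Putting every candidate on a common basis:
  CFRP laminate: σ_y = 708.0 MPa, ρ = 1520 kg/m³, cost = 60.60 $/kg
  aluminum alloy: σ_y = 431.6 MPa, ρ = 2659 kg/m³, cost = 3.307 $/kg
  titanium alloy: σ_y = 1040 MPa, ρ = 4500 kg/m³, cost = 25.00 $/kg
  silicon carbide: σ_y = 546.0 MPa, ρ = 3150 kg/m³, cost = 31.00 $/kg
  low-carbon steel: σ_y = 278.5 MPa, ρ = 7817 kg/m³, cost = 1.100 $/kg
  alloy steel: σ_y = 587.4 MPa, ρ = 7860 kg/m³, cost = 1.200 $/kg
  alloy steel: M = 62.3 kN·m per $
  aluminum alloy: M = 49.1 kN·m per $
  low-carbon steel: M = 32.4 kN·m per $
  titanium alloy: M = 9.24 kN·m per $
  CFRP laminate: M = 7.69 kN·m per $
  silicon carbide: M = 5.59 kN·m per $
The maximum is for alloy steel.

alloy steel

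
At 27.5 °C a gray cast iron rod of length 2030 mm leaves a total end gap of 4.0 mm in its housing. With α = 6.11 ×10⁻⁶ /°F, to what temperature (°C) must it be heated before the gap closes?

α = 6.11×10⁻⁶/°F × 9/5 = 11.0×10⁻⁶/K.
α·L₀·ΔT = 4.0 mm ⇒ ΔT = 4.0 / (11.0×10⁻⁶ × 2030.0) = 179.2 K.
T = 27.5 + 179.2 = 206.7 °C.

207 °C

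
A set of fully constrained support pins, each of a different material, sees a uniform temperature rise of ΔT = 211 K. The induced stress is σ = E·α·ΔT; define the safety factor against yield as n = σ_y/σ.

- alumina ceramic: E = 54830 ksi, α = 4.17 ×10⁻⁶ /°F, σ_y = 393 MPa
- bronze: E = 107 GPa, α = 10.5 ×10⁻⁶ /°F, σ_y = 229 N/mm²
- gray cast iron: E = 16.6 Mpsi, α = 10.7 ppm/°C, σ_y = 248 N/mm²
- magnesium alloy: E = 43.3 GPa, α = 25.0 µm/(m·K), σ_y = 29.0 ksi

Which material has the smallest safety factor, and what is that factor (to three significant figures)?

Converting E to GPa, α to ×10⁻⁶/K, σ_y to MPa, then σ and n for each:
  alumina ceramic: E = 378.0, α = 7.51, σ_y = 393.0 → σ = 599 MPa, n = 0.656
  bronze: E = 107.0, α = 18.9, σ_y = 229.0 → σ = 427 MPa, n = 0.537
  gray cast iron: E = 114.5, α = 10.7, σ_y = 248.0 → σ = 258 MPa, n = 0.960
  magnesium alloy: E = 43.30, α = 25.0, σ_y = 199.9 → σ = 228 MPa, n = 0.875
The minimum is bronze at n = 0.537.

bronze, n = 0.537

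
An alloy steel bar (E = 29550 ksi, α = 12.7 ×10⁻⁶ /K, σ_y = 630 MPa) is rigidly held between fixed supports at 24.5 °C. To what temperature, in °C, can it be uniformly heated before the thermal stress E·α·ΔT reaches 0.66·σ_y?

185 °C

E = 29550 ksi = 203.7 GPa.
E·α·ΔT = 415.8 MPa ⇒ ΔT = 415.8 / (203.7×10³ × 12.7×10⁻⁶) = 160.7 K.
T = 24.5 + 160.7 = 185.2 °C.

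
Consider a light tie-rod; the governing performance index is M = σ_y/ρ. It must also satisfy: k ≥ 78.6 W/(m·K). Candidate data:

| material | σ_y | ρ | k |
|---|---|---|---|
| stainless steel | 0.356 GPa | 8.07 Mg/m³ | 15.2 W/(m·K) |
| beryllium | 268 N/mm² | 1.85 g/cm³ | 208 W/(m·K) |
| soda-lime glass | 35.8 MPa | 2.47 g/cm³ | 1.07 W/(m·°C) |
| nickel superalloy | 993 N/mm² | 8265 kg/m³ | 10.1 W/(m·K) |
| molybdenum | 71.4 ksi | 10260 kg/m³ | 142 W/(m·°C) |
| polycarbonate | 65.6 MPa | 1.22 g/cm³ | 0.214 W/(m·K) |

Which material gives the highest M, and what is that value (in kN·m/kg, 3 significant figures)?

Screen on constraints: k ≥ 78.6 W/(m·K). Survivors: beryllium, molybdenum.
Putting every candidate on a common basis:
  beryllium: σ_y = 268.0 MPa, ρ = 1850 kg/m³
  molybdenum: σ_y = 492.3 MPa, ρ = 10260 kg/m³
  beryllium: M = 145 kN·m/kg
  molybdenum: M = 48.0 kN·m/kg
Beryllium ranks first.

beryllium, M = 145 kN·m/kg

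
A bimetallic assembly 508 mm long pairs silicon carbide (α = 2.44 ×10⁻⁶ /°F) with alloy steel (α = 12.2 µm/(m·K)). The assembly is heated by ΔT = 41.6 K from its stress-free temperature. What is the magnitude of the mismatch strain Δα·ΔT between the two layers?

silicon carbide: α = 2.44×10⁻⁶/°F × 9/5 = 4.39×10⁻⁶/K.
Δα = |4.39 − 12.2|×10⁻⁶/K = 7.81×10⁻⁶/K.
Mismatch strain = Δα·ΔT = 7.81×10⁻⁶ × 41.6 = 3.25×10⁻⁴.

3.25×10⁻⁴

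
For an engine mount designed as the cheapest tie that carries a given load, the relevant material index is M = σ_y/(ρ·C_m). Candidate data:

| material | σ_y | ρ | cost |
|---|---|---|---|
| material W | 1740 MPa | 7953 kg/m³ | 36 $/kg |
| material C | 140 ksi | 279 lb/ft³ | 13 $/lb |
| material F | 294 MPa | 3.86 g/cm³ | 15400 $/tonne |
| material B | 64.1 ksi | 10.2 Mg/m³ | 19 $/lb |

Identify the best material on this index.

Normalizing units and computing the index:
  material W: σ_y = 1740 MPa, ρ = 7953 kg/m³, cost = 36.00 $/kg
  material C: σ_y = 965.3 MPa, ρ = 4469 kg/m³, cost = 28.66 $/kg
  material F: σ_y = 294.0 MPa, ρ = 3860 kg/m³, cost = 15.40 $/kg
  material B: σ_y = 442.0 MPa, ρ = 10200 kg/m³, cost = 41.89 $/kg
  material C: M = 7.54 kN·m per $
  material W: M = 6.08 kN·m per $
  material F: M = 4.95 kN·m per $
  material B: M = 1.03 kN·m per $
Highest index: material C.

material C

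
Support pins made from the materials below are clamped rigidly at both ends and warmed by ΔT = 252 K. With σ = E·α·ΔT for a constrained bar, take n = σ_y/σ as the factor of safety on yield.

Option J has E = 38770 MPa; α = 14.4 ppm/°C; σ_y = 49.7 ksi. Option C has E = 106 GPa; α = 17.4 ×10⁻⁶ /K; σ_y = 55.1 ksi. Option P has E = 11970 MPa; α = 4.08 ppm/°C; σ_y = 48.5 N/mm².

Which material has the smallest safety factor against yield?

Per material, after unit conversion:
  option J: E = 38.77, α = 14.4, σ_y = 342.7 → σ = 141 MPa, n = 2.44
  option C: E = 106.0, α = 17.4, σ_y = 379.9 → σ = 465 MPa, n = 0.817
  option P: E = 11.97, α = 4.08, σ_y = 48.50 → σ = 12.3 MPa, n = 3.94
Smallest n: option C with n = 0.817.

option C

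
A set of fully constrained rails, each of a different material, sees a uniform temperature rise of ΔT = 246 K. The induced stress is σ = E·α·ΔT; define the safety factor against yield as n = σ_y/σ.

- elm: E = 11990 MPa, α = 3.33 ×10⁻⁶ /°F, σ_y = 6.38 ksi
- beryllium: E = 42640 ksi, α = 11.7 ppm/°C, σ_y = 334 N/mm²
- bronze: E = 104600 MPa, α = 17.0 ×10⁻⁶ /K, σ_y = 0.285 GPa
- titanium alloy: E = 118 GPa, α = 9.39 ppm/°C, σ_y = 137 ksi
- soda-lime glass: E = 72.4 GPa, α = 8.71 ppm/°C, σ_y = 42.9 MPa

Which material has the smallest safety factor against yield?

soda-lime glass

Converting E to GPa, α to ×10⁻⁶/K, σ_y to MPa, then σ and n for each:
  elm: E = 11.99, α = 5.99, σ_y = 43.99 → σ = 17.7 MPa, n = 2.49
  beryllium: E = 294.0, α = 11.7, σ_y = 334.0 → σ = 846 MPa, n = 0.395
  bronze: E = 104.6, α = 17.0, σ_y = 285.0 → σ = 437 MPa, n = 0.652
  titanium alloy: E = 118.0, α = 9.39, σ_y = 944.6 → σ = 273 MPa, n = 3.47
  soda-lime glass: E = 72.40, α = 8.71, σ_y = 42.90 → σ = 155 MPa, n = 0.277
The minimum is soda-lime glass at n = 0.277.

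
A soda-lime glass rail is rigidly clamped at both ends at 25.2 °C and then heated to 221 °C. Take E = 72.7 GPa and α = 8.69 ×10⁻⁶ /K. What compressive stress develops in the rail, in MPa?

124 MPa

ΔT = 195.8 K. Constrained thermal stress σ = E·α·ΔT = 72.70×10³ MPa × 8.69×10⁻⁶ × 195.8 = 124 MPa (compressive).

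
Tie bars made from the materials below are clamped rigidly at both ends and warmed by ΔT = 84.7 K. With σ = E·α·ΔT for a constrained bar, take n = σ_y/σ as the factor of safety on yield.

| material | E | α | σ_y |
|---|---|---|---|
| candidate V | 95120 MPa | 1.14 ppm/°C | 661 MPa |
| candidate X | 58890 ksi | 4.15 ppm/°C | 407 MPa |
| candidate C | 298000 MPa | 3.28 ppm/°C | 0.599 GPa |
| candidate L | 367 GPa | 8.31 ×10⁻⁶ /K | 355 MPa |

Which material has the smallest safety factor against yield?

Per material, after unit conversion:
  candidate V: E = 95.12, α = 1.14, σ_y = 661.0 → σ = 9.18 MPa, n = 72.0
  candidate X: E = 406.0, α = 4.15, σ_y = 407.0 → σ = 143 MPa, n = 2.85
  candidate C: E = 298.0, α = 3.28, σ_y = 599.0 → σ = 82.8 MPa, n = 7.24
  candidate L: E = 367.0, α = 8.31, σ_y = 355.0 → σ = 258 MPa, n = 1.37
Smallest n: candidate L with n = 1.37.

candidate L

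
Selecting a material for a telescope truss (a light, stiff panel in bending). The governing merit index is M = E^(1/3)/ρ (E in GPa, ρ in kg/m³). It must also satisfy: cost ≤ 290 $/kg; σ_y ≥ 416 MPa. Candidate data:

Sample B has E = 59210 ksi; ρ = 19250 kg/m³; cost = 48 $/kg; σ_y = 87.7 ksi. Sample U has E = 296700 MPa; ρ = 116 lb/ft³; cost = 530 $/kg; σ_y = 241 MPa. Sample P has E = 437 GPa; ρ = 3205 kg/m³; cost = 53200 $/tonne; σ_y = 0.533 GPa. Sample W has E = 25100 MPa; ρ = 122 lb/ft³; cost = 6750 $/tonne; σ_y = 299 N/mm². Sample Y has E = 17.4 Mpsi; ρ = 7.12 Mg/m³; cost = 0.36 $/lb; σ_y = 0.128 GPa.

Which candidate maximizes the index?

Screen on constraints: cost ≤ 290 $/kg; σ_y ≥ 416 MPa. Survivors: sample B, sample P.
Convert each candidate to consistent units, then evaluate M:
  sample B: E = 408.2 GPa, ρ = 19250 kg/m³
  sample P: E = 437.0 GPa, ρ = 3205 kg/m³
  sample P: M = 2.37×10⁻³
  sample B: M = 0.385×10⁻³
Sample P has the largest M.

sample P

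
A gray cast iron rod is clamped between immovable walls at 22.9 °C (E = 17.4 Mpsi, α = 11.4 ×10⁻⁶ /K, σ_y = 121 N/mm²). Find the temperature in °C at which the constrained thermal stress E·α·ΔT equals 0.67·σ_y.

82.2 °C

E = 17.4 Mpsi = 120.0 GPa.
σ_y = 121 N/mm² = 121.0 MPa.
E·α·ΔT = 81.07 MPa ⇒ ΔT = 81.07 / (120.0×10³ × 11.4×10⁻⁶) = 59.28 K.
T = 22.9 + 59.28 = 82.18 °C.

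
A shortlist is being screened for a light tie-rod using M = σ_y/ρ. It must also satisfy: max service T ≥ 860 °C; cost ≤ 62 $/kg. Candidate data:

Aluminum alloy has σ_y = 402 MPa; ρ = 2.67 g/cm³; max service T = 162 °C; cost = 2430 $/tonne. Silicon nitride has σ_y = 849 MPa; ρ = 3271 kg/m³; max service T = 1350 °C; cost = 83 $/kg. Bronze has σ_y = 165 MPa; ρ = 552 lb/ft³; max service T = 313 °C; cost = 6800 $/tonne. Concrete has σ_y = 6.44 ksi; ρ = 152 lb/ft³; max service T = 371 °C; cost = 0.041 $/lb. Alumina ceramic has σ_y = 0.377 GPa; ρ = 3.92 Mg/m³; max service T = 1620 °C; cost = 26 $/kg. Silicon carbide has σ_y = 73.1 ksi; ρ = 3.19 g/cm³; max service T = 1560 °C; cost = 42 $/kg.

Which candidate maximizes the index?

silicon carbide

Screen on constraints: max service T ≥ 860 °C; cost ≤ 62 $/kg. Survivors: alumina ceramic, silicon carbide.
After converting to SI:
  alumina ceramic: σ_y = 377.0 MPa, ρ = 3920 kg/m³
  silicon carbide: σ_y = 504.0 MPa, ρ = 3190 kg/m³
  silicon carbide: M = 158 kN·m/kg
  alumina ceramic: M = 96.2 kN·m/kg
Silicon carbide ranks first.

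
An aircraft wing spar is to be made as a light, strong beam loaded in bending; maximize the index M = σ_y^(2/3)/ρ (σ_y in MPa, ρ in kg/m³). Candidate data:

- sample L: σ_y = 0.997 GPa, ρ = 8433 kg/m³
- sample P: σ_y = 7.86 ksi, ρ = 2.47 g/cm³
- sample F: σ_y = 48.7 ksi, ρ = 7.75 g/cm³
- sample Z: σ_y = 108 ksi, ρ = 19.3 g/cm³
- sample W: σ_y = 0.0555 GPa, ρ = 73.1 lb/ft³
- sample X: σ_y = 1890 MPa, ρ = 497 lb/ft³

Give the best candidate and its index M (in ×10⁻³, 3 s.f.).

sample X, M = 19.2×10⁻³

Putting every candidate on a common basis:
  sample L: σ_y = 997.0 MPa, ρ = 8433 kg/m³
  sample P: σ_y = 54.19 MPa, ρ = 2470 kg/m³
  sample F: σ_y = 335.8 MPa, ρ = 7750 kg/m³
  sample Z: σ_y = 744.6 MPa, ρ = 19300 kg/m³
  sample W: σ_y = 55.50 MPa, ρ = 1171 kg/m³
  sample X: σ_y = 1890 MPa, ρ = 7961 kg/m³
  sample X: M = 19.2×10⁻³
  sample W: M = 12.4×10⁻³
  sample L: M = 11.8×10⁻³
  sample F: M = 6.23×10⁻³
  sample P: M = 5.80×10⁻³
  sample Z: M = 4.26×10⁻³
Highest index: sample X.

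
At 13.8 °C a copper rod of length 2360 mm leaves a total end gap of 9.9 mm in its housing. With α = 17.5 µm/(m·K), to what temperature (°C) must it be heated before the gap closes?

α·L₀·ΔT = 9.9 mm ⇒ ΔT = 9.9 / (17.5×10⁻⁶ × 2360.0) = 239.7 K.
T = 13.8 + 239.7 = 253.5 °C.

254 °C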